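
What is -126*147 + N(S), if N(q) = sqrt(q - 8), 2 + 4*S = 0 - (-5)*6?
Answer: -18522 + I ≈ -18522.0 + 1.0*I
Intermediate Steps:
S = 7 (S = -1/2 + (0 - (-5)*6)/4 = -1/2 + (0 - 1*(-30))/4 = -1/2 + (0 + 30)/4 = -1/2 + (1/4)*30 = -1/2 + 15/2 = 7)
N(q) = sqrt(-8 + q)
-126*147 + N(S) = -126*147 + sqrt(-8 + 7) = -18522 + sqrt(-1) = -18522 + I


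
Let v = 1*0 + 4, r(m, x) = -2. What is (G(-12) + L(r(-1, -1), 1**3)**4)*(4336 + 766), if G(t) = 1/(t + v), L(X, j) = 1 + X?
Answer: 17857/4 ≈ 4464.3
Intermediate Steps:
v = 4 (v = 0 + 4 = 4)
G(t) = 1/(4 + t) (G(t) = 1/(t + 4) = 1/(4 + t))
(G(-12) + L(r(-1, -1), 1**3)**4)*(4336 + 766) = (1/(4 - 12) + (1 - 2)**4)*(4336 + 766) = (1/(-8) + (-1)**4)*5102 = (-1/8 + 1)*5102 = (7/8)*5102 = 17857/4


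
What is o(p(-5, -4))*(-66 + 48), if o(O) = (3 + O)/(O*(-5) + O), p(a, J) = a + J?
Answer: 3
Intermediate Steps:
p(a, J) = J + a
o(O) = -(3 + O)/(4*O) (o(O) = (3 + O)/(-5*O + O) = (3 + O)/((-4*O)) = (3 + O)*(-1/(4*O)) = -(3 + O)/(4*O))
o(p(-5, -4))*(-66 + 48) = ((-3 - (-4 - 5))/(4*(-4 - 5)))*(-66 + 48) = ((¼)*(-3 - 1*(-9))/(-9))*(-18) = ((¼)*(-⅑)*(-3 + 9))*(-18) = ((¼)*(-⅑)*6)*(-18) = -⅙*(-18) = 3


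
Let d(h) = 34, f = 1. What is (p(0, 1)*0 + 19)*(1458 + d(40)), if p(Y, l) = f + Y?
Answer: 28348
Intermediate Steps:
p(Y, l) = 1 + Y
(p(0, 1)*0 + 19)*(1458 + d(40)) = ((1 + 0)*0 + 19)*(1458 + 34) = (1*0 + 19)*1492 = (0 + 19)*1492 = 19*1492 = 28348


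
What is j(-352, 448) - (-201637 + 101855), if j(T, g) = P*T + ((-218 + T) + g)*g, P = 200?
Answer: -25274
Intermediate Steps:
j(T, g) = 200*T + g*(-218 + T + g) (j(T, g) = 200*T + ((-218 + T) + g)*g = 200*T + (-218 + T + g)*g = 200*T + g*(-218 + T + g))
j(-352, 448) - (-201637 + 101855) = (448² - 218*448 + 200*(-352) - 352*448) - (-201637 + 101855) = (200704 - 97664 - 70400 - 157696) - 1*(-99782) = -125056 + 99782 = -25274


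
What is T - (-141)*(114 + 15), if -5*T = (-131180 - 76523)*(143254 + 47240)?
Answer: 39566266227/5 ≈ 7.9133e+9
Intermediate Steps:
T = 39566175282/5 (T = -(-131180 - 76523)*(143254 + 47240)/5 = -(-207703)*190494/5 = -⅕*(-39566175282) = 39566175282/5 ≈ 7.9132e+9)
T - (-141)*(114 + 15) = 39566175282/5 - (-141)*(114 + 15) = 39566175282/5 - (-141)*129 = 39566175282/5 - 1*(-18189) = 39566175282/5 + 18189 = 39566266227/5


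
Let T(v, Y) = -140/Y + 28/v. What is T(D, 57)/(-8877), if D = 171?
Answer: 392/1517967 ≈ 0.00025824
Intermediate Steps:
T(D, 57)/(-8877) = (-140/57 + 28/171)/(-8877) = (-140*1/57 + 28*(1/171))*(-1/8877) = (-140/57 + 28/171)*(-1/8877) = -392/171*(-1/8877) = 392/1517967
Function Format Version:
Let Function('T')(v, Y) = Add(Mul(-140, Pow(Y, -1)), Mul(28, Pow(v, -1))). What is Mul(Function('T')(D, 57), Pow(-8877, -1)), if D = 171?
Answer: Rational(392, 1517967) ≈ 0.00025824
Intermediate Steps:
Mul(Function('T')(D, 57), Pow(-8877, -1)) = Mul(Add(Mul(-140, Pow(57, -1)), Mul(28, Pow(171, -1))), Pow(-8877, -1)) = Mul(Add(Mul(-140, Rational(1, 57)), Mul(28, Rational(1, 171))), Rational(-1, 8877)) = Mul(Add(Rational(-140, 57), Rational(28, 171)), Rational(-1, 8877)) = Mul(Rational(-392, 171), Rational(-1, 8877)) = Rational(392, 1517967)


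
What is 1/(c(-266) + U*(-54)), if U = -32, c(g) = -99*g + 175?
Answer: 1/28237 ≈ 3.5415e-5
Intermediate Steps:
c(g) = 175 - 99*g
1/(c(-266) + U*(-54)) = 1/((175 - 99*(-266)) - 32*(-54)) = 1/((175 + 26334) + 1728) = 1/(26509 + 1728) = 1/28237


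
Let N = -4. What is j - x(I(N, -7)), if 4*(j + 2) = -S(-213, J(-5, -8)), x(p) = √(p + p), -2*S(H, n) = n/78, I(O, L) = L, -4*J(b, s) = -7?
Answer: -4985/2496 - I*√14 ≈ -1.9972 - 3.7417*I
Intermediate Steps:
J(b, s) = 7/4 (J(b, s) = -¼*(-7) = 7/4)
S(H, n) = -n/156 (S(H, n) = -n/(2*78) = -n/156)
x(p) = √2*√p (x(p) = √(2*p) = √2*√p)
j = -4985/2496 (j = -2 + (-(-1)*7/(156*4))/4 = -2 + (-1*(-7/624))/4 = -2 + (¼)*(7/624) = -2 + 7/2496 = -4985/2496 ≈ -1.9972)
j - x(I(N, -7)) = -4985/2496 - √2*√(-7) = -4985/2496 - √2*I*√7 = -4985/2496 - I*√14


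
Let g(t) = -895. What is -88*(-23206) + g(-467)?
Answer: 2041233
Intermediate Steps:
-88*(-23206) + g(-467) = -88*(-23206) - 895 = 2042128 - 895 = 2041233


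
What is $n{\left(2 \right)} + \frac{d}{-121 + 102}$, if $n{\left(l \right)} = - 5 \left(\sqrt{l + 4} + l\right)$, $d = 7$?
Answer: $- \frac{197}{19} - 5 \sqrt{6} \approx -22.616$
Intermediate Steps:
$n{\left(l \right)} = - 5 l - 5 \sqrt{4 + l}$ ($n{\left(l \right)} = - 5 \left(\sqrt{4 + l} + l\right) = - 5 \left(l + \sqrt{4 + l}\right) = - 5 l - 5 \sqrt{4 + l}$)
$n{\left(2 \right)} + \frac{d}{-121 + 102} = \left(\left(-5\right) 2 - 5 \sqrt{4 + 2}\right) + \frac{7}{-121 + 102} = \left(-10 - 5 \sqrt{6}\right) + \frac{7}{-19} = \left(-10 - 5 \sqrt{6}\right) + 7 \left(- \frac{1}{19}\right) = \left(-10 - 5 \sqrt{6}\right) - \frac{7}{19} = - \frac{197}{19} - 5 \sqrt{6}$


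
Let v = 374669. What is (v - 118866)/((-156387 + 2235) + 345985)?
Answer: 255803/191833 ≈ 1.3335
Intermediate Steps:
(v - 118866)/((-156387 + 2235) + 345985) = (374669 - 118866)/((-156387 + 2235) + 345985) = 255803/(-154152 + 345985) = 255803/191833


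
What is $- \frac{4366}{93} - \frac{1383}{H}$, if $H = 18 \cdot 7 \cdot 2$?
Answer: $- \frac{45513}{868} \approx -52.434$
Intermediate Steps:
$H = 252$ ($H = 126 \cdot 2 = 252$)
$- \frac{4366}{93} - \frac{1383}{H} = - \frac{4366}{93} - \frac{1383}{252} = \left(-4366\right) \frac{1}{93} - \frac{461}{84} = - \frac{4366}{93} - \frac{461}{84} = - \frac{45513}{868}$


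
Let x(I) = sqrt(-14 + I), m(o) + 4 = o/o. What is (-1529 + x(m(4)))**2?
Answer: (1529 - I*sqrt(17))**2 ≈ 2.3378e+6 - 1.261e+4*I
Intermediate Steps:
m(o) = -3 (m(o) = -4 + o/o = -4 + 1 = -3)
(-1529 + x(m(4)))**2 = (-1529 + sqrt(-14 - 3))**2 = (-1529 + sqrt(-17))**2 = (-1529 + I*sqrt(17))**2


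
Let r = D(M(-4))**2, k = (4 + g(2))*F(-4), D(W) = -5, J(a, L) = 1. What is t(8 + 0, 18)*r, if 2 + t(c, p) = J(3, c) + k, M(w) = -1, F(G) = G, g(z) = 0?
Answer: -425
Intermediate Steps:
k = -16 (k = (4 + 0)*(-4) = 4*(-4) = -16)
t(c, p) = -17 (t(c, p) = -2 + (1 - 16) = -2 - 15 = -17)
r = 25 (r = (-5)**2 = 25)
t(8 + 0, 18)*r = -17*25 = -425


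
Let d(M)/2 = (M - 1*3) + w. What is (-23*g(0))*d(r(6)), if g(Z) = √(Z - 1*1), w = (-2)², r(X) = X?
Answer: -322*I ≈ -322.0*I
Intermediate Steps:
w = 4
g(Z) = √(-1 + Z) (g(Z) = √(Z - 1) = √(-1 + Z))
d(M) = 2 + 2*M (d(M) = 2*((M - 1*3) + 4) = 2*((M - 3) + 4) = 2*((-3 + M) + 4) = 2*(1 + M) = 2 + 2*M)
(-23*g(0))*d(r(6)) = (-23*√(-1 + 0))*(2 + 2*6) = (-23*I)*(2 + 12) = -23*I*14 = -322*I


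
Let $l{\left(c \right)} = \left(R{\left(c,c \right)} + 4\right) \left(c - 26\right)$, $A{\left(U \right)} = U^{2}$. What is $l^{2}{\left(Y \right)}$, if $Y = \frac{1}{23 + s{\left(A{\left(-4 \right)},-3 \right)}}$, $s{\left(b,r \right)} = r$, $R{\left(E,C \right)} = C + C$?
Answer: $\frac{452795841}{40000} \approx 11320.0$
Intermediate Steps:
$R{\left(E,C \right)} = 2 C$
$Y = \frac{1}{20}$ ($Y = \frac{1}{23 - 3} = \frac{1}{20} \approx 0.05$)
$l{\left(c \right)} = \left(-26 + c\right) \left(4 + 2 c\right)$ ($l{\left(c \right)} = \left(2 c + 4\right) \left(c - 26\right) = \left(4 + 2 c\right) \left(-26 + c\right) = \left(-26 + c\right) \left(4 + 2 c\right)$)
$l^{2}{\left(Y \right)} = \left(-104 - \frac{12}{5} + \frac{2}{400}\right)^{2} = \left(-104 - \frac{12}{5} + 2 \cdot \frac{1}{400}\right)^{2} = \left(-104 - \frac{12}{5} + \frac{1}{200}\right)^{2} = \left(- \frac{21279}{200}\right)^{2} = \frac{452795841}{40000}$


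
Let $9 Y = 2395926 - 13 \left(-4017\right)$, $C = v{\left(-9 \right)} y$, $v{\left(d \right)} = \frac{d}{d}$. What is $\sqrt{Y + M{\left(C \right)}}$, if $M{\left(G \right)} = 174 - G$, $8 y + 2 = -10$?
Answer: $\frac{\sqrt{9798906}}{6} \approx 521.72$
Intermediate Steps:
$v{\left(d \right)} = 1$
$y = - \frac{3}{2}$ ($y = - \frac{1}{4} + \frac{1}{8} \left(-10\right) = - \frac{1}{4} - \frac{5}{4} = - \frac{3}{2} \approx -1.5$)
$C = - \frac{3}{2}$ ($C = 1 \left(- \frac{3}{2}\right) = - \frac{3}{2} \approx -1.5$)
$Y = \frac{816049}{3}$ ($Y = \frac{2395926 - 13 \left(-4017\right)}{9} = \frac{2395926 - -52221}{9} = \frac{2395926 + 52221}{9} = \frac{1}{9} \cdot 2448147 = \frac{816049}{3} \approx 2.7202 \cdot 10^{5}$)
$\sqrt{Y + M{\left(C \right)}} = \sqrt{\frac{816049}{3} + \left(174 - - \frac{3}{2}\right)} = \sqrt{\frac{816049}{3} + \left(174 + \frac{3}{2}\right)} = \sqrt{\frac{816049}{3} + \frac{351}{2}} = \sqrt{\frac{1633151}{6}} = \frac{\sqrt{9798906}}{6}$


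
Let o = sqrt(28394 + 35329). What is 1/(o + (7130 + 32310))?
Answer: 39440/1555449877 - sqrt(63723)/1555449877 ≈ 2.5194e-5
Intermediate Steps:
o = sqrt(63723) ≈ 252.43
1/(o + (7130 + 32310)) = 1/(sqrt(63723) + (7130 + 32310)) = 1/(sqrt(63723) + 39440) = 1/(39440 + sqrt(63723))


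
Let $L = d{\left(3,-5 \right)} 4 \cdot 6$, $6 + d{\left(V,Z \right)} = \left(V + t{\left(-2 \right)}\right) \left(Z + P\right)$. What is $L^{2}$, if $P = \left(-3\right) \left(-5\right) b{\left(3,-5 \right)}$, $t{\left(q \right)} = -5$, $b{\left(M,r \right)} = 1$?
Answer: $389376$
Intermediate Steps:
$P = 15$ ($P = \left(-3\right) \left(-5\right) 1 = 15 \cdot 1 = 15$)
$d{\left(V,Z \right)} = -6 + \left(-5 + V\right) \left(15 + Z\right)$ ($d{\left(V,Z \right)} = -6 + \left(V - 5\right) \left(Z + 15\right) = -6 + \left(-5 + V\right) \left(15 + Z\right)$)
$L = -624$ ($L = \left(-81 - -25 + 15 \cdot 3 + 3 \left(-5\right)\right) 4 \cdot 6 = \left(-81 + 25 + 45 - 15\right) 4 \cdot 6 = \left(-26\right) 4 \cdot 6 = \left(-104\right) 6 = -624$)
$L^{2} = \left(-624\right)^{2} = 389376$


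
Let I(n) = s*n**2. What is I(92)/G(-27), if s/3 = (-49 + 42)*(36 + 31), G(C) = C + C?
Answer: 1984808/9 ≈ 2.2053e+5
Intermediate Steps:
G(C) = 2*C
s = -1407 (s = 3*((-49 + 42)*(36 + 31)) = 3*(-7*67) = 3*(-469) = -1407)
I(n) = -1407*n**2
I(92)/G(-27) = (-1407*92**2)/((2*(-27))) = -1407*8464/(-54) = -11908848*(-1/54) = 1984808/9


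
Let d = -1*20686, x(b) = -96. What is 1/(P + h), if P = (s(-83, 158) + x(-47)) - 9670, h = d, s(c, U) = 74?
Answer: -1/30378 ≈ -3.2919e-5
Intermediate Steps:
d = -20686
h = -20686
P = -9692 (P = (74 - 96) - 9670 = -22 - 9670 = -9692)
1/(P + h) = 1/(-9692 - 20686) = 1/(-30378) = -1/30378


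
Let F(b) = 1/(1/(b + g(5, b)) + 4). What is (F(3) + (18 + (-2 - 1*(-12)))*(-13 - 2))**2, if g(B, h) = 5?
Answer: 191877904/1089 ≈ 1.7620e+5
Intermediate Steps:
F(b) = 1/(4 + 1/(5 + b)) (F(b) = 1/(1/(b + 5) + 4) = 1/(1/(5 + b) + 4) = 1/(4 + 1/(5 + b)))
(F(3) + (18 + (-2 - 1*(-12)))*(-13 - 2))**2 = ((5 + 3)/(21 + 4*3) + (18 + (-2 - 1*(-12)))*(-13 - 2))**2 = (8/(21 + 12) + (18 + (-2 + 12))*(-15))**2 = (8/33 + (18 + 10)*(-15))**2 = ((1/33)*8 + 28*(-15))**2 = (8/33 - 420)**2 = (-13852/33)**2 = 191877904/1089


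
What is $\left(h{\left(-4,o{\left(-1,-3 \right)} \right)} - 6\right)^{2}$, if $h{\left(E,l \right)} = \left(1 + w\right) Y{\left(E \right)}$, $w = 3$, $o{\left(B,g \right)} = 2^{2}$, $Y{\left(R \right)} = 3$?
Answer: $36$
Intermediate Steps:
$o{\left(B,g \right)} = 4$
$h{\left(E,l \right)} = 12$ ($h{\left(E,l \right)} = \left(1 + 3\right) 3 = 4 \cdot 3 = 12$)
$\left(h{\left(-4,o{\left(-1,-3 \right)} \right)} - 6\right)^{2} = \left(12 - 6\right)^{2} = 6^{2} = 36$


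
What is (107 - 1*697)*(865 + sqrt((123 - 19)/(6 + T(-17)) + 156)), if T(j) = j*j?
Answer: -510350 - 4*sqrt(3401645) ≈ -5.1773e+5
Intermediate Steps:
T(j) = j**2
(107 - 1*697)*(865 + sqrt((123 - 19)/(6 + T(-17)) + 156)) = (107 - 1*697)*(865 + sqrt((123 - 19)/(6 + (-17)**2) + 156)) = (107 - 697)*(865 + sqrt(104/(6 + 289) + 156)) = -590*(865 + sqrt(104/295 + 156)) = -590*(865 + sqrt(46124/295)) = -590*(865 + 2*sqrt(3401645)/295) = -510350 - 4*sqrt(3401645)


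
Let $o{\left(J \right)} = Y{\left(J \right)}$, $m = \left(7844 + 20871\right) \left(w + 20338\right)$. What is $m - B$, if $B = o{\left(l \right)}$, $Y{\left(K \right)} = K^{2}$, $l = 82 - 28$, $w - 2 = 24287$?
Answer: $1281461389$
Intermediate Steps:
$w = 24289$ ($w = 2 + 24287 = 24289$)
$m = 1281464305$ ($m = \left(7844 + 20871\right) \left(24289 + 20338\right) = 28715 \cdot 44627 = 1281464305$)
$l = 54$
$o{\left(J \right)} = J^{2}$
$B = 2916$ ($B = 54^{2} = 2916$)
$m - B = 1281464305 - 2916 = 1281461389$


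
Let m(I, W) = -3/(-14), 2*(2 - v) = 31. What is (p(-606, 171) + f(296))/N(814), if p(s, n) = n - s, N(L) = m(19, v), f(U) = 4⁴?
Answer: 14462/3 ≈ 4820.7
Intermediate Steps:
f(U) = 256
v = -27/2 (v = 2 - ½*31 = 2 - 31/2 = -27/2 ≈ -13.500)
m(I, W) = 3/14 (m(I, W) = -3*(-1/14) = 3/14)
N(L) = 3/14
(p(-606, 171) + f(296))/N(814) = ((171 - 1*(-606)) + 256)/(3/14) = ((171 + 606) + 256)*(14/3) = (777 + 256)*(14/3) = 1033*(14/3) = 14462/3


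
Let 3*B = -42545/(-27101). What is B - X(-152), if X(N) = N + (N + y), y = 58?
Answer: 20043083/81303 ≈ 246.52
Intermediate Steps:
X(N) = 58 + 2*N (X(N) = N + (N + 58) = N + (58 + N) = 58 + 2*N)
B = 42545/81303 (B = (-42545/(-27101))/3 = (-42545*(-1/27101))/3 = (⅓)*(42545/27101) = 42545/81303 ≈ 0.52329)
B - X(-152) = 42545/81303 - (58 + 2*(-152)) = 42545/81303 - (58 - 304) = 42545/81303 - 1*(-246) = 42545/81303 + 246 = 20043083/81303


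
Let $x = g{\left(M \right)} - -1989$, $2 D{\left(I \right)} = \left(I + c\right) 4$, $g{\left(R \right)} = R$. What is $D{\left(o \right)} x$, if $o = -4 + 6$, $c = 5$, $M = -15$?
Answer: $27636$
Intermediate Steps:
$o = 2$
$D{\left(I \right)} = 10 + 2 I$ ($D{\left(I \right)} = \frac{\left(I + 5\right) 4}{2} = \frac{\left(5 + I\right) 4}{2} = \frac{20 + 4 I}{2} = 10 + 2 I$)
$x = 1974$ ($x = -15 - -1989 = -15 + 1989 = 1974$)
$D{\left(o \right)} x = \left(10 + 2 \cdot 2\right) 1974 = \left(10 + 4\right) 1974 = 14 \cdot 1974 = 27636$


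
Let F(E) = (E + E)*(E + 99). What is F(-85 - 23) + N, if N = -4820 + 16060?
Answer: 13184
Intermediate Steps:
N = 11240
F(E) = 2*E*(99 + E) (F(E) = (2*E)*(99 + E) = 2*E*(99 + E))
F(-85 - 23) + N = 2*(-85 - 23)*(99 + (-85 - 23)) + 11240 = 2*(-108)*(99 - 108) + 11240 = 2*(-108)*(-9) + 11240 = 1944 + 11240 = 13184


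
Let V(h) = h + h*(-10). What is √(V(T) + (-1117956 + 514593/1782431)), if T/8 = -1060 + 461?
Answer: 5*I*√136591696736006421/1782431 ≈ 1036.7*I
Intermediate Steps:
T = -4792 (T = 8*(-1060 + 461) = 8*(-599) = -4792)
V(h) = -9*h (V(h) = h - 10*h = -9*h)
√(V(T) + (-1117956 + 514593/1782431)) = √(-9*(-4792) + (-1117956 + 514593/1782431)) = √(43128 + (-1117956 + 514593*(1/1782431))) = √(43128 + (-1117956 + 514593/1782431)) = √(43128 - 1992678916443/1782431) = √(-1915806232275/1782431) = 5*I*√136591696736006421/1782431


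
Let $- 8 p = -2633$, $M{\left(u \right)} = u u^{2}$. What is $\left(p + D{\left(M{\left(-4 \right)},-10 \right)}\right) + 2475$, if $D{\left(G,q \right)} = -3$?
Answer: $\frac{22409}{8} \approx 2801.1$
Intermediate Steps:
$M{\left(u \right)} = u^{3}$
$p = \frac{2633}{8}$ ($p = \left(- \frac{1}{8}\right) \left(-2633\right) = \frac{2633}{8} \approx 329.13$)
$\left(p + D{\left(M{\left(-4 \right)},-10 \right)}\right) + 2475 = \left(\frac{2633}{8} - 3\right) + 2475 = \frac{2609}{8} + 2475 = \frac{22409}{8}$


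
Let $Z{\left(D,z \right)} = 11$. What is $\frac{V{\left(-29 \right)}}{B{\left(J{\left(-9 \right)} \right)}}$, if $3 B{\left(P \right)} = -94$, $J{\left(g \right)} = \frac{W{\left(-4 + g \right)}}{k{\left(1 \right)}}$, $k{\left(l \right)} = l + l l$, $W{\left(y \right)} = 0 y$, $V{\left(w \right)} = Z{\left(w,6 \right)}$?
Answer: $- \frac{33}{94} \approx -0.35106$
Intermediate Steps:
$V{\left(w \right)} = 11$
$W{\left(y \right)} = 0$
$k{\left(l \right)} = l + l^{2}$
$J{\left(g \right)} = 0$ ($J{\left(g \right)} = \frac{0}{1 \left(1 + 1\right)} = \frac{0}{1 \cdot 2} = \frac{0}{2} = 0 \cdot \frac{1}{2} = 0$)
$B{\left(P \right)} = - \frac{94}{3}$ ($B{\left(P \right)} = \frac{1}{3} \left(-94\right) = - \frac{94}{3}$)
$\frac{V{\left(-29 \right)}}{B{\left(J{\left(-9 \right)} \right)}} = \frac{11}{- \frac{94}{3}} = 11 \left(- \frac{3}{94}\right) = - \frac{33}{94}$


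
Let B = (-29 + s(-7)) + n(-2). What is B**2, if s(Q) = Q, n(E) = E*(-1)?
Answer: 1156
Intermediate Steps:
n(E) = -E
B = -34 (B = (-29 - 7) - 1*(-2) = -36 + 2 = -34)
B**2 = (-34)**2 = 1156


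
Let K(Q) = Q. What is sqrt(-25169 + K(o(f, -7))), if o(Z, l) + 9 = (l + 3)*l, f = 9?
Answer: 5*I*sqrt(1006) ≈ 158.59*I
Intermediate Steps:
o(Z, l) = -9 + l*(3 + l) (o(Z, l) = -9 + (l + 3)*l = -9 + (3 + l)*l = -9 + l*(3 + l))
sqrt(-25169 + K(o(f, -7))) = sqrt(-25169 + (-9 + (-7)**2 + 3*(-7))) = sqrt(-25169 + (-9 + 49 - 21)) = sqrt(-25169 + 19) = sqrt(-25150) = 5*I*sqrt(1006)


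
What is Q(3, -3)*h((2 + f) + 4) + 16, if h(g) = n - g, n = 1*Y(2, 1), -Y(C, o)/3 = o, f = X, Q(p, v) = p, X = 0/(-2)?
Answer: -11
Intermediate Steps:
X = 0 (X = 0*(-1/2) = 0)
f = 0
Y(C, o) = -3*o
n = -3 (n = 1*(-3*1) = 1*(-3) = -3)
h(g) = -3 - g
Q(3, -3)*h((2 + f) + 4) + 16 = 3*(-3 - ((2 + 0) + 4)) + 16 = 3*(-3 - (2 + 4)) + 16 = 3*(-3 - 1*6) + 16 = 3*(-3 - 6) + 16 = 3*(-9) + 16 = -27 + 16 = -11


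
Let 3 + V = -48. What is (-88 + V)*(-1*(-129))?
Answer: -17931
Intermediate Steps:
V = -51 (V = -3 - 48 = -51)
(-88 + V)*(-1*(-129)) = (-88 - 51)*(-1*(-129)) = -139*129 = -17931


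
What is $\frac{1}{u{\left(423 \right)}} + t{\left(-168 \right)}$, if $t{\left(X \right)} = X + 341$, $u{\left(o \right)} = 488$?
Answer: $\frac{84425}{488} \approx 173.0$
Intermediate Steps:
$t{\left(X \right)} = 341 + X$
$\frac{1}{u{\left(423 \right)}} + t{\left(-168 \right)} = \frac{1}{488} + \left(341 - 168\right) = \frac{1}{488} + 173 = \frac{84425}{488}$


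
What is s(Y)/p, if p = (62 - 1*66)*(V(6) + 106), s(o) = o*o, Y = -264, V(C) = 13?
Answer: -17424/119 ≈ -146.42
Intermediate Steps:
s(o) = o**2
p = -476 (p = (62 - 1*66)*(13 + 106) = (62 - 66)*119 = -4*119 = -476)
s(Y)/p = (-264)**2/(-476) = 69696*(-1/476) = -17424/119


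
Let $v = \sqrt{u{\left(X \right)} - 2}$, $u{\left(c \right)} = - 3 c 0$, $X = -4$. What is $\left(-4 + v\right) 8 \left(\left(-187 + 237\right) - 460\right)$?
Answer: $13120 - 3280 i \sqrt{2} \approx 13120.0 - 4638.6 i$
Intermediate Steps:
$u{\left(c \right)} = 0$
$v = i \sqrt{2}$ ($v = \sqrt{0 - 2} = \sqrt{-2} = i \sqrt{2} \approx 1.4142 i$)
$\left(-4 + v\right) 8 \left(\left(-187 + 237\right) - 460\right) = \left(-4 + i \sqrt{2}\right) 8 \left(\left(-187 + 237\right) - 460\right) = \left(-32 + 8 i \sqrt{2}\right) \left(50 - 460\right) = \left(-32 + 8 i \sqrt{2}\right) \left(-410\right) = 13120 - 3280 i \sqrt{2}$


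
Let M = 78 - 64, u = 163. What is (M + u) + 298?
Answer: 475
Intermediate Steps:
M = 14
(M + u) + 298 = (14 + 163) + 298 = 177 + 298 = 475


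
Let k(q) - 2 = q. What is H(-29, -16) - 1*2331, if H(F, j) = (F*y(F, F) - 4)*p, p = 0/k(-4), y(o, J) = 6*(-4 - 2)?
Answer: -2331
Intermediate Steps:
y(o, J) = -36 (y(o, J) = 6*(-6) = -36)
k(q) = 2 + q
p = 0 (p = 0/(2 - 4) = 0/(-2) = 0*(-½) = 0)
H(F, j) = 0 (H(F, j) = (F*(-36) - 4)*0 = (-36*F - 4)*0 = (-4 - 36*F)*0 = 0)
H(-29, -16) - 1*2331 = 0 - 1*2331 = 0 - 2331 = -2331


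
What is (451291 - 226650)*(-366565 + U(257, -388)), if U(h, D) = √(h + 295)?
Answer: -82345528165 + 449282*√138 ≈ -8.2340e+10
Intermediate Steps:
U(h, D) = √(295 + h)
(451291 - 226650)*(-366565 + U(257, -388)) = (451291 - 226650)*(-366565 + √(295 + 257)) = 224641*(-366565 + √552) = 224641*(-366565 + 2*√138) = -82345528165 + 449282*√138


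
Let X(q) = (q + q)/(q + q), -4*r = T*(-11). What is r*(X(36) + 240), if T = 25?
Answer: 66275/4 ≈ 16569.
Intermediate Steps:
r = 275/4 (r = -25*(-11)/4 = -¼*(-275) = 275/4 ≈ 68.750)
X(q) = 1 (X(q) = (2*q)/((2*q)) = (2*q)*(1/(2*q)) = 1)
r*(X(36) + 240) = 275*(1 + 240)/4 = (275/4)*241 = 66275/4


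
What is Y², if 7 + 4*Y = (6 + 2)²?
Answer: 3249/16 ≈ 203.06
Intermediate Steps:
Y = 57/4 (Y = -7/4 + (6 + 2)²/4 = -7/4 + (¼)*8² = -7/4 + (¼)*64 = -7/4 + 16 = 57/4 ≈ 14.250)
Y² = (57/4)² = 3249/16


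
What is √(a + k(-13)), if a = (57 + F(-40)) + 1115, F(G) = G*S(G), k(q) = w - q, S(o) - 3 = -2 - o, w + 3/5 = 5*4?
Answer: 33*I*√10/5 ≈ 20.871*I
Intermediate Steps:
w = 97/5 (w = -⅗ + 5*4 = -⅗ + 20 = 97/5 ≈ 19.400)
S(o) = 1 - o (S(o) = 3 + (-2 - o) = 1 - o)
k(q) = 97/5 - q
F(G) = G*(1 - G)
a = -468 (a = (57 - 40*(1 - 1*(-40))) + 1115 = (57 - 40*(1 + 40)) + 1115 = (57 - 40*41) + 1115 = (57 - 1640) + 1115 = -1583 + 1115 = -468)
√(a + k(-13)) = √(-468 + (97/5 - 1*(-13))) = √(-468 + (97/5 + 13)) = √(-468 + 162/5) = √(-2178/5) = 33*I*√10/5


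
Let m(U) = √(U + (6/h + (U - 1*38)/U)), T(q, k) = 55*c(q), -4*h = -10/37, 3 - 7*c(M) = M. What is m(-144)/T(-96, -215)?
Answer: 7*I*√194170/326700 ≈ 0.0094415*I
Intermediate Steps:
c(M) = 3/7 - M/7
h = 5/74 (h = -(-5)/(2*37) = -¼*(-10/37) = 5/74 ≈ 0.067568)
T(q, k) = 165/7 - 55*q/7 (T(q, k) = 55*(3/7 - q/7) = 165/7 - 55*q/7)
m(U) = √(444/5 + U + (-38 + U)/U) (m(U) = √(U + (6/(5/74) + (U - 1*38)/U)) = √(U + (6*(74/5) + (U - 38)/U)) = √(U + (444/5 + (-38 + U)/U)) = √(444/5 + U + (-38 + U)/U))
m(-144)/T(-96, -215) = (√(2245 - 950/(-144) + 25*(-144))/5)/(165/7 - 55/7*(-96)) = (√(2245 - 950*(-1/144) - 3600)/5)/(165/7 + 5280/7) = (√(2245 + 475/72 - 3600)/5)/(5445/7) = (√(-97085/72)/5)*(7/5445) = ((I*√194170/12)/5)*(7/5445) = (I*√194170/60)*(7/5445) = 7*I*√194170/326700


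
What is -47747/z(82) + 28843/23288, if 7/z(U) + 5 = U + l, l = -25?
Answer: -8260038453/23288 ≈ -3.5469e+5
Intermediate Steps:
z(U) = 7/(-30 + U) (z(U) = 7/(-5 + (U - 25)) = 7/(-5 + (-25 + U)) = 7/(-30 + U))
-47747/z(82) + 28843/23288 = -47747/(7/(-30 + 82)) + 28843/23288 = -47747/(7/52) + 28843*(1/23288) = -47747/(7*(1/52)) + 28843/23288 = -47747/7/52 + 28843/23288 = -47747*52/7 + 28843/23288 = -354692 + 28843/23288 = -8260038453/23288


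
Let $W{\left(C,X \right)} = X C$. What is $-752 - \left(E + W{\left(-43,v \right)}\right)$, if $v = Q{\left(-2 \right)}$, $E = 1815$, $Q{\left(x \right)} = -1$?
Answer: $-2610$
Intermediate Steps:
$v = -1$
$W{\left(C,X \right)} = C X$
$-752 - \left(E + W{\left(-43,v \right)}\right) = -752 - \left(1815 - -43\right) = -752 - \left(1815 + 43\right) = -752 - 1858 = -2610$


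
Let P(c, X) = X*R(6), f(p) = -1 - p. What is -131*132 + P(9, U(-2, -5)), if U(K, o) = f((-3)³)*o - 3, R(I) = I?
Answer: -18090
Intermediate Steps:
U(K, o) = -3 + 26*o (U(K, o) = (-1 - 1*(-3)³)*o - 3 = (-1 - 1*(-27))*o - 3 = (-1 + 27)*o - 3 = 26*o - 3 = -3 + 26*o)
P(c, X) = 6*X (P(c, X) = X*6 = 6*X)
-131*132 + P(9, U(-2, -5)) = -131*132 + 6*(-3 + 26*(-5)) = -17292 + 6*(-3 - 130) = -17292 + 6*(-133) = -17292 - 798 = -18090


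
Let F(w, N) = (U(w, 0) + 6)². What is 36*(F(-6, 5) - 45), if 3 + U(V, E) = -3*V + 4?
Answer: 20880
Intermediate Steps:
U(V, E) = 1 - 3*V (U(V, E) = -3 + (-3*V + 4) = -3 + (4 - 3*V) = 1 - 3*V)
F(w, N) = (7 - 3*w)² (F(w, N) = ((1 - 3*w) + 6)² = (7 - 3*w)²)
36*(F(-6, 5) - 45) = 36*((-7 + 3*(-6))² - 45) = 36*((-7 - 18)² - 45) = 36*((-25)² - 45) = 36*(625 - 45) = 36*580 = 20880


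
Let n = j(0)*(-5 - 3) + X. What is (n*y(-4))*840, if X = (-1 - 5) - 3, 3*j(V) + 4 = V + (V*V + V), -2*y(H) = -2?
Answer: 1400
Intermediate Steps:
y(H) = 1 (y(H) = -1/2*(-2) = 1)
j(V) = -4/3 + V**2/3 + 2*V/3 (j(V) = -4/3 + (V + (V*V + V))/3 = -4/3 + (V + (V**2 + V))/3 = -4/3 + (V + (V + V**2))/3 = -4/3 + (V**2 + 2*V)/3 = -4/3 + (V**2/3 + 2*V/3) = -4/3 + V**2/3 + 2*V/3)
X = -9 (X = -6 - 3 = -9)
n = 5/3 (n = (-4/3 + (1/3)*0**2 + (2/3)*0)*(-5 - 3) - 9 = (-4/3 + (1/3)*0 + 0)*(-8) - 9 = (-4/3 + 0 + 0)*(-8) - 9 = -4/3*(-8) - 9 = 32/3 - 9 = 5/3 ≈ 1.6667)
(n*y(-4))*840 = ((5/3)*1)*840 = (5/3)*840 = 1400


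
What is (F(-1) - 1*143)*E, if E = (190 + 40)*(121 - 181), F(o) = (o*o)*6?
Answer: 1890600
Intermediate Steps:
F(o) = 6*o² (F(o) = o²*6 = 6*o²)
E = -13800 (E = 230*(-60) = -13800)
(F(-1) - 1*143)*E = (6*(-1)² - 1*143)*(-13800) = (6*1 - 143)*(-13800) = (6 - 143)*(-13800) = -137*(-13800) = 1890600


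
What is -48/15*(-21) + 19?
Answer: 431/5 ≈ 86.200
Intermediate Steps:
-48/15*(-21) + 19 = -48*1/15*(-21) + 19 = -16/5*(-21) + 19 = 336/5 + 19 = 431/5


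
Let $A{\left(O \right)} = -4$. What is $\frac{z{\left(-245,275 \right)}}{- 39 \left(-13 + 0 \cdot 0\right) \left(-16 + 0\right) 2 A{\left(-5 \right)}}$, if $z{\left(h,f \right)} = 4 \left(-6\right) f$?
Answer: $- \frac{275}{2704} \approx -0.1017$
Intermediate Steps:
$z{\left(h,f \right)} = - 24 f$
$\frac{z{\left(-245,275 \right)}}{- 39 \left(-13 + 0 \cdot 0\right) \left(-16 + 0\right) 2 A{\left(-5 \right)}} = \frac{\left(-24\right) 275}{- 39 \left(-13 + 0 \cdot 0\right) \left(-16 + 0\right) 2 \left(-4\right)} = - \frac{6600}{- 39 \left(-13 + 0\right) \left(-16\right) \left(-8\right)} = - \frac{6600}{- 39 \left(\left(-13\right) \left(-16\right)\right) \left(-8\right)} = - \frac{6600}{\left(-39\right) 208 \left(-8\right)} = - \frac{6600}{\left(-8112\right) \left(-8\right)} = - \frac{6600}{64896} = \left(-6600\right) \frac{1}{64896} = - \frac{275}{2704}$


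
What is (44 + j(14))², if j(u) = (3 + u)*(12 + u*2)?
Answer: 524176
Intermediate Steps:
j(u) = (3 + u)*(12 + 2*u)
(44 + j(14))² = (44 + (36 + 2*14² + 18*14))² = (44 + (36 + 2*196 + 252))² = (44 + (36 + 392 + 252))² = (44 + 680)² = 724² = 524176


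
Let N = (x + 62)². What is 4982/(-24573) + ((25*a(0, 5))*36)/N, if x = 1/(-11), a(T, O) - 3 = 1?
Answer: 932615722/1266222117 ≈ 0.73653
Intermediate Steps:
a(T, O) = 4 (a(T, O) = 3 + 1 = 4)
x = -1/11 ≈ -0.090909
N = 463761/121 (N = (-1/11 + 62)² = (681/11)² = 463761/121 ≈ 3832.7)
4982/(-24573) + ((25*a(0, 5))*36)/N = 4982/(-24573) + ((25*4)*36)/(463761/121) = 4982*(-1/24573) + (100*36)*(121/463761) = -4982/24573 + 3600*(121/463761) = -4982/24573 + 48400/51529 = 932615722/1266222117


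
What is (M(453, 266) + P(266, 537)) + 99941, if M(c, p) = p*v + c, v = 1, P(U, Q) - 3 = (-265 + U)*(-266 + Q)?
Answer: 100934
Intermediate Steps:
P(U, Q) = 3 + (-266 + Q)*(-265 + U) (P(U, Q) = 3 + (-265 + U)*(-266 + Q) = 3 + (-266 + Q)*(-265 + U))
M(c, p) = c + p (M(c, p) = p*1 + c = p + c = c + p)
(M(453, 266) + P(266, 537)) + 99941 = ((453 + 266) + (70493 - 266*266 - 265*537 + 537*266)) + 99941 = (719 + (70493 - 70756 - 142305 + 142842)) + 99941 = (719 + 274) + 99941 = 993 + 99941 = 100934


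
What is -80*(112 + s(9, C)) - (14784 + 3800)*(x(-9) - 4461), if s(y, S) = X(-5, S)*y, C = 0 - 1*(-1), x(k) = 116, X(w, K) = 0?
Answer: 80738520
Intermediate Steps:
C = 1 (C = 0 + 1 = 1)
s(y, S) = 0 (s(y, S) = 0*y = 0)
-80*(112 + s(9, C)) - (14784 + 3800)*(x(-9) - 4461) = -80*(112 + 0) - (14784 + 3800)*(116 - 4461) = -80*112 - 18584*(-4345) = -8960 - 1*(-80747480) = -8960 + 80747480 = 80738520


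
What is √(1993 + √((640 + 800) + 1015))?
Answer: √(1993 + √2455) ≈ 45.195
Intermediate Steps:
√(1993 + √((640 + 800) + 1015)) = √(1993 + √(1440 + 1015)) = √(1993 + √2455)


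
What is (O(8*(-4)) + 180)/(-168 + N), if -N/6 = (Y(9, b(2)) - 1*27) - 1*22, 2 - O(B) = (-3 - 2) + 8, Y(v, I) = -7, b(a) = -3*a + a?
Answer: 179/168 ≈ 1.0655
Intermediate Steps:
b(a) = -2*a
O(B) = -1 (O(B) = 2 - ((-3 - 2) + 8) = 2 - (-5 + 8) = 2 - 1*3 = 2 - 3 = -1)
N = 336 (N = -6*((-7 - 1*27) - 1*22) = -6*((-7 - 27) - 22) = -6*(-34 - 22) = -6*(-56) = 336)
(O(8*(-4)) + 180)/(-168 + N) = (-1 + 180)/(-168 + 336) = 179/168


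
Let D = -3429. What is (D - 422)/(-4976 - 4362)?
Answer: 3851/9338 ≈ 0.41240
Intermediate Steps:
(D - 422)/(-4976 - 4362) = (-3429 - 422)/(-4976 - 4362) = -3851/(-9338) = -3851*(-1/9338) = 3851/9338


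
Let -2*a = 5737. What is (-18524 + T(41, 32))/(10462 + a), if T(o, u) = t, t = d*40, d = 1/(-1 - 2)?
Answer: -111224/45561 ≈ -2.4412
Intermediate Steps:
a = -5737/2 (a = -½*5737 = -5737/2 ≈ -2868.5)
d = -⅓ (d = 1/(-3) = -⅓ ≈ -0.33333)
t = -40/3 (t = -⅓*40 = -40/3 ≈ -13.333)
T(o, u) = -40/3
(-18524 + T(41, 32))/(10462 + a) = (-18524 - 40/3)/(10462 - 5737/2) = -55612/(3*15187/2) = -55612/3*2/15187 = -111224/45561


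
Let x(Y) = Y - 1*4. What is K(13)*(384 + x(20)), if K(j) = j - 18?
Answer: -2000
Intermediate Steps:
K(j) = -18 + j
x(Y) = -4 + Y (x(Y) = Y - 4 = -4 + Y)
K(13)*(384 + x(20)) = (-18 + 13)*(384 + (-4 + 20)) = -5*(384 + 16) = -5*400 = -2000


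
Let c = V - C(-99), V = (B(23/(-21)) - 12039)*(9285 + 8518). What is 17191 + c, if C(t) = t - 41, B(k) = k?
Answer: -4500982175/21 ≈ -2.1433e+8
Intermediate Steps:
C(t) = -41 + t
V = -4501346126/21 (V = (23/(-21) - 12039)*(9285 + 8518) = (23*(-1/21) - 12039)*17803 = (-23/21 - 12039)*17803 = -252842/21*17803 = -4501346126/21 ≈ -2.1435e+8)
c = -4501343186/21 (c = -4501346126/21 - (-41 - 99) = -4501346126/21 - 1*(-140) = -4501346126/21 + 140 = -4501343186/21 ≈ -2.1435e+8)
17191 + c = 17191 - 4501343186/21 = -4500982175/21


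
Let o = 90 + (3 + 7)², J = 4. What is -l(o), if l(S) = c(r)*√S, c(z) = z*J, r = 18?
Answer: -72*√190 ≈ -992.45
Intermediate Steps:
o = 190 (o = 90 + 10² = 90 + 100 = 190)
c(z) = 4*z (c(z) = z*4 = 4*z)
l(S) = 72*√S (l(S) = (4*18)*√S = 72*√S)
-l(o) = -72*√190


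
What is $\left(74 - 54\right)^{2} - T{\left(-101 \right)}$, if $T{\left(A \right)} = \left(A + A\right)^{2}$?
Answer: $-40404$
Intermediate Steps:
$T{\left(A \right)} = 4 A^{2}$ ($T{\left(A \right)} = \left(2 A\right)^{2} = 4 A^{2}$)
$\left(74 - 54\right)^{2} - T{\left(-101 \right)} = \left(74 - 54\right)^{2} - 4 \left(-101\right)^{2} = 20^{2} - 4 \cdot 10201 = 400 - 40804 = -40404$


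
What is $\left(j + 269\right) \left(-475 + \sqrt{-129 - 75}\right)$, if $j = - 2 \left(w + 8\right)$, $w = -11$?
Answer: $-130625 + 550 i \sqrt{51} \approx -1.3063 \cdot 10^{5} + 3927.8 i$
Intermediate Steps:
$j = 6$ ($j = - 2 \left(-11 + 8\right) = \left(-2\right) \left(-3\right) = 6$)
$\left(j + 269\right) \left(-475 + \sqrt{-129 - 75}\right) = \left(6 + 269\right) \left(-475 + \sqrt{-129 - 75}\right) = 275 \left(-475 + \sqrt{-204}\right) = 275 \left(-475 + 2 i \sqrt{51}\right) = -130625 + 550 i \sqrt{51}$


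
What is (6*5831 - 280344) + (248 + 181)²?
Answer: -61317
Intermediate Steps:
(6*5831 - 280344) + (248 + 181)² = (34986 - 280344) + 429² = -245358 + 184041 = -61317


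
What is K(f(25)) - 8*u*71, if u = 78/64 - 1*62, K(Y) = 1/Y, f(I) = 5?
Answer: 690479/20 ≈ 34524.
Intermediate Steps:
u = -1945/32 (u = 78*(1/64) - 62 = 39/32 - 62 = -1945/32 ≈ -60.781)
K(f(25)) - 8*u*71 = 1/5 - 8*(-1945/32)*71 = 1/5 - (-1945)*71/4 = 1/5 - 1*(-138095/4) = 1/5 + 138095/4 = 690479/20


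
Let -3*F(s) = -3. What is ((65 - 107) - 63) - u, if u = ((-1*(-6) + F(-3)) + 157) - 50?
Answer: -219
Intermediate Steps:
F(s) = 1 (F(s) = -1/3*(-3) = 1)
u = 114 (u = ((-1*(-6) + 1) + 157) - 50 = ((6 + 1) + 157) - 50 = (7 + 157) - 50 = 164 - 50 = 114)
((65 - 107) - 63) - u = ((65 - 107) - 63) - 1*114 = (-42 - 63) - 114 = -105 - 114 = -219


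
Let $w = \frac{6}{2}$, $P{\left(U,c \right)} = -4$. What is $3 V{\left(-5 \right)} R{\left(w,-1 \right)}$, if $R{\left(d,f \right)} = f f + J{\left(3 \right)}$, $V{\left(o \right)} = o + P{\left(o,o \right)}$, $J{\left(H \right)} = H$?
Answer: $-108$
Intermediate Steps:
$V{\left(o \right)} = -4 + o$ ($V{\left(o \right)} = o - 4 = -4 + o$)
$w = 3$ ($w = 6 \cdot \frac{1}{2} = 3$)
$R{\left(d,f \right)} = 3 + f^{2}$ ($R{\left(d,f \right)} = f f + 3 = f^{2} + 3 = 3 + f^{2}$)
$3 V{\left(-5 \right)} R{\left(w,-1 \right)} = 3 \left(-4 - 5\right) \left(3 + \left(-1\right)^{2}\right) = 3 \left(-9\right) \left(3 + 1\right) = \left(-27\right) 4 = -108$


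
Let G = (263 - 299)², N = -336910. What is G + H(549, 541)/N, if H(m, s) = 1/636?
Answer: 277700088959/214274760 ≈ 1296.0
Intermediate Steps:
H(m, s) = 1/636
G = 1296 (G = (-36)² = 1296)
G + H(549, 541)/N = 1296 + (1/636)/(-336910) = 1296 + (1/636)*(-1/336910) = 1296 - 1/214274760 = 277700088959/214274760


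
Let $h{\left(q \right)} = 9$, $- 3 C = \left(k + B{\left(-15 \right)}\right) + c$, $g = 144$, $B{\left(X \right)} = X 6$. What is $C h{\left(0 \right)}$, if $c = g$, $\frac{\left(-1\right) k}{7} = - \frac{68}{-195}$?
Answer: $- \frac{10054}{65} \approx -154.68$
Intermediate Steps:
$k = - \frac{476}{195}$ ($k = - 7 \left(- \frac{68}{-195}\right) = - 7 \left(\left(-68\right) \left(- \frac{1}{195}\right)\right) = \left(-7\right) \frac{68}{195} = - \frac{476}{195} \approx -2.441$)
$B{\left(X \right)} = 6 X$
$c = 144$
$C = - \frac{10054}{585}$ ($C = - \frac{\left(- \frac{476}{195} + 6 \left(-15\right)\right) + 144}{3} = - \frac{\left(- \frac{476}{195} - 90\right) + 144}{3} = - \frac{- \frac{18026}{195} + 144}{3} = \left(- \frac{1}{3}\right) \frac{10054}{195} = - \frac{10054}{585} \approx -17.186$)
$C h{\left(0 \right)} = \left(- \frac{10054}{585}\right) 9 = - \frac{10054}{65}$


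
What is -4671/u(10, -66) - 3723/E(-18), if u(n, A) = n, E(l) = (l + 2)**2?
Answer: -616503/1280 ≈ -481.64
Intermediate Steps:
E(l) = (2 + l)**2
-4671/u(10, -66) - 3723/E(-18) = -4671/10 - 3723/(2 - 18)**2 = -4671*1/10 - 3723/((-16)**2) = -4671/10 - 3723/256 = -616503/1280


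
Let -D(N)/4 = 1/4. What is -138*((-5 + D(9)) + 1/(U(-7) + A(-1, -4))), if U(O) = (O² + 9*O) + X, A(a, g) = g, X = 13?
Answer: 4278/5 ≈ 855.60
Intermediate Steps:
D(N) = -1 (D(N) = -4/4 = -4*¼ = -1)
U(O) = 13 + O² + 9*O (U(O) = (O² + 9*O) + 13 = 13 + O² + 9*O)
-138*((-5 + D(9)) + 1/(U(-7) + A(-1, -4))) = -138*((-5 - 1) + 1/((13 + (-7)² + 9*(-7)) - 4)) = -138*(-6 + 1/((13 + 49 - 63) - 4)) = -138*(-6 + 1/(-1 - 4)) = -138*(-6 + 1/(-5)) = -138*(-6 - ⅕) = -138*(-31/5) = 4278/5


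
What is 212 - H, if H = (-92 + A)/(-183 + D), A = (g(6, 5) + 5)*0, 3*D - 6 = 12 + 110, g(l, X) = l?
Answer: 88976/421 ≈ 211.34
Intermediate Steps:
D = 128/3 (D = 2 + (12 + 110)/3 = 2 + (⅓)*122 = 2 + 122/3 = 128/3 ≈ 42.667)
A = 0 (A = (6 + 5)*0 = 11*0 = 0)
H = 276/421 (H = (-92 + 0)/(-183 + 128/3) = -92/(-421/3) = -92*(-3/421) = 276/421 ≈ 0.65558)
212 - H = 212 - 1*276/421 = 212 - 276/421 = 88976/421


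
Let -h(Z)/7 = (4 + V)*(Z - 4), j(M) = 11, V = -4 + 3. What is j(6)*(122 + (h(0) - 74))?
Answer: 1452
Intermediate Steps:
V = -1
h(Z) = 84 - 21*Z (h(Z) = -7*(4 - 1)*(Z - 4) = -21*(-4 + Z) = -7*(-12 + 3*Z) = 84 - 21*Z)
j(6)*(122 + (h(0) - 74)) = 11*(122 + ((84 - 21*0) - 74)) = 11*(122 + ((84 + 0) - 74)) = 11*(122 + (84 - 74)) = 11*(122 + 10) = 11*132 = 1452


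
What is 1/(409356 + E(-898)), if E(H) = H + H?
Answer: 1/407560 ≈ 2.4536e-6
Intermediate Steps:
E(H) = 2*H
1/(409356 + E(-898)) = 1/(409356 + 2*(-898)) = 1/(409356 - 1796) = 1/407560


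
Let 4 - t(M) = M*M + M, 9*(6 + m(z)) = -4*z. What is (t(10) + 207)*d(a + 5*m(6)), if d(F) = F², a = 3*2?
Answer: 1266944/9 ≈ 1.4077e+5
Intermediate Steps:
a = 6
m(z) = -6 - 4*z/9 (m(z) = -6 + (-4*z)/9 = -6 - 4*z/9)
t(M) = 4 - M - M² (t(M) = 4 - (M*M + M) = 4 - (M² + M) = 4 - (M + M²) = 4 + (-M - M²) = 4 - M - M²)
(t(10) + 207)*d(a + 5*m(6)) = ((4 - 1*10 - 1*10²) + 207)*(6 + 5*(-6 - 4/9*6))² = ((4 - 10 - 1*100) + 207)*(6 + 5*(-6 - 8/3))² = ((4 - 10 - 100) + 207)*(6 + 5*(-26/3))² = (-106 + 207)*(6 - 130/3)² = 101*(-112/3)² = 101*(12544/9) = 1266944/9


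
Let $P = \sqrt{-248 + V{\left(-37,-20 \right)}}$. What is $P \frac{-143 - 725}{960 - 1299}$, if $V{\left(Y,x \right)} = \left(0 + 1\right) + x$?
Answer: $\frac{868 i \sqrt{267}}{339} \approx 41.838 i$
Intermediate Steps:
$V{\left(Y,x \right)} = 1 + x$
$P = i \sqrt{267}$ ($P = \sqrt{-248 + \left(1 - 20\right)} = \sqrt{-248 - 19} = \sqrt{-267} = i \sqrt{267} \approx 16.34 i$)
$P \frac{-143 - 725}{960 - 1299} = i \sqrt{267} \frac{-143 - 725}{960 - 1299} = i \sqrt{267} \left(- \frac{868}{-339}\right) = i \sqrt{267} \left(\left(-868\right) \left(- \frac{1}{339}\right)\right) = i \sqrt{267} \cdot \frac{868}{339} = \frac{868 i \sqrt{267}}{339}$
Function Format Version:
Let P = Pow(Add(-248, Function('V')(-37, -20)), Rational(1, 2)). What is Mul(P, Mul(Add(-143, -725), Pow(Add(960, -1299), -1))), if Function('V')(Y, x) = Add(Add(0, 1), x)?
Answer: Mul(Rational(868, 339), I, Pow(267, Rational(1, 2))) ≈ Mul(41.838, I)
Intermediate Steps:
Function('V')(Y, x) = Add(1, x)
P = Mul(I, Pow(267, Rational(1, 2))) (P = Pow(Add(-248, Add(1, -20)), Rational(1, 2)) = Pow(Add(-248, -19), Rational(1, 2)) = Pow(-267, Rational(1, 2)) = Mul(I, Pow(267, Rational(1, 2))) ≈ Mul(16.340, I))
Mul(P, Mul(Add(-143, -725), Pow(Add(960, -1299), -1))) = Mul(Mul(I, Pow(267, Rational(1, 2))), Mul(Add(-143, -725), Pow(Add(960, -1299), -1))) = Mul(Mul(I, Pow(267, Rational(1, 2))), Mul(-868, Pow(-339, -1))) = Mul(Mul(I, Pow(267, Rational(1, 2))), Mul(-868, Rational(-1, 339))) = Mul(Mul(I, Pow(267, Rational(1, 2))), Rational(868, 339)) = Mul(Rational(868, 339), I, Pow(267, Rational(1, 2)))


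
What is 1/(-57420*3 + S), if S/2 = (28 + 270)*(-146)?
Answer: -1/259276 ≈ -3.8569e-6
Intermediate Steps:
S = -87016 (S = 2*((28 + 270)*(-146)) = 2*(298*(-146)) = 2*(-43508) = -87016)
1/(-57420*3 + S) = 1/(-57420*3 - 87016) = 1/(-660*261 - 87016) = 1/(-172260 - 87016) = 1/(-259276) = -1/259276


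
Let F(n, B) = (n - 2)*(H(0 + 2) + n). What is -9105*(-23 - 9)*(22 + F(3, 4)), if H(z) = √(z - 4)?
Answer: 7284000 + 291360*I*√2 ≈ 7.284e+6 + 4.1205e+5*I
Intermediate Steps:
H(z) = √(-4 + z)
F(n, B) = (-2 + n)*(n + I*√2) (F(n, B) = (n - 2)*(√(-4 + (0 + 2)) + n) = (-2 + n)*(√(-4 + 2) + n) = (-2 + n)*(√(-2) + n) = (-2 + n)*(I*√2 + n) = (-2 + n)*(n + I*√2))
-9105*(-23 - 9)*(22 + F(3, 4)) = -9105*(-23 - 9)*(22 + (3² - 2*3 - 2*I*√2 + I*3*√2)) = -(-291360)*(22 + (9 - 6 - 2*I*√2 + 3*I*√2)) = -(-291360)*(22 + (3 + I*√2)) = -(-291360)*(25 + I*√2) = -9105*(-800 - 32*I*√2) = 7284000 + 291360*I*√2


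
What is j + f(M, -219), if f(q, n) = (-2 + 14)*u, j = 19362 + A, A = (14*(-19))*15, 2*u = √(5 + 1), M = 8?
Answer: 15372 + 6*√6 ≈ 15387.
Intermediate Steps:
u = √6/2 (u = √(5 + 1)/2 = √6/2 ≈ 1.2247)
A = -3990 (A = -266*15 = -3990)
j = 15372 (j = 19362 - 3990 = 15372)
f(q, n) = 6*√6 (f(q, n) = (-2 + 14)*(√6/2) = 12*(√6/2) = 6*√6)
j + f(M, -219) = 15372 + 6*√6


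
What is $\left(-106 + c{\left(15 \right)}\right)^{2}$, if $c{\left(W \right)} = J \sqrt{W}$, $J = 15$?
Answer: $14611 - 3180 \sqrt{15} \approx 2294.9$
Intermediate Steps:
$c{\left(W \right)} = 15 \sqrt{W}$
$\left(-106 + c{\left(15 \right)}\right)^{2} = \left(-106 + 15 \sqrt{15}\right)^{2}$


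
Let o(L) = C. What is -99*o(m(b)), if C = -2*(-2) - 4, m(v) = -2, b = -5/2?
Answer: 0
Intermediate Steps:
b = -5/2 (b = -5*1/2 = -5/2 ≈ -2.5000)
C = 0 (C = 4 - 4 = 0)
o(L) = 0
-99*o(m(b)) = -99*0 = 0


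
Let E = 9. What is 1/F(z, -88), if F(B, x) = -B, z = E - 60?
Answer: 1/51 ≈ 0.019608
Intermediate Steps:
z = -51 (z = 9 - 60 = -51)
1/F(z, -88) = 1/(-1*(-51)) = 1/51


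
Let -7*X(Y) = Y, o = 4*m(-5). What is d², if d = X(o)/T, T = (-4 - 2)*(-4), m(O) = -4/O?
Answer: 4/11025 ≈ 0.00036281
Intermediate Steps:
o = 16/5 (o = 4*(-4/(-5)) = 4*(-4*(-⅕)) = 4*(⅘) = 16/5 ≈ 3.2000)
T = 24 (T = -6*(-4) = 24)
X(Y) = -Y/7
d = -2/105 (d = -⅐*16/5/24 = -16/35*1/24 = -2/105 ≈ -0.019048)
d² = (-2/105)² = 4/11025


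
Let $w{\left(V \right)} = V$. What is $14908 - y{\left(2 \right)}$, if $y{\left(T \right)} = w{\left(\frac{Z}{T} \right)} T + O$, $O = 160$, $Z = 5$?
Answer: $14743$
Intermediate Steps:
$y{\left(T \right)} = 165$ ($y{\left(T \right)} = \frac{5}{T} T + 160 = 5 + 160 = 165$)
$14908 - y{\left(2 \right)} = 14908 - 165 = 14743$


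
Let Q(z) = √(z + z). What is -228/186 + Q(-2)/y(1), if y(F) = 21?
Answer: -38/31 + 2*I/21 ≈ -1.2258 + 0.095238*I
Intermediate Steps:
Q(z) = √2*√z (Q(z) = √(2*z) = √2*√z)
-228/186 + Q(-2)/y(1) = -228/186 + (√2*√(-2))/21 = -228*1/186 + (√2*(I*√2))*(1/21) = -38/31 + (2*I)*(1/21) = -38/31 + 2*I/21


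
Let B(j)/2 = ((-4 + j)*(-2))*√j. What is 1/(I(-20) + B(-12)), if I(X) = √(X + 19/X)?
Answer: -10*I/(√2095 + 1280*√3) ≈ -0.0044193*I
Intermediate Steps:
B(j) = 2*√j*(8 - 2*j) (B(j) = 2*(((-4 + j)*(-2))*√j) = 2*((8 - 2*j)*√j) = 2*(√j*(8 - 2*j)) = 2*√j*(8 - 2*j))
1/(I(-20) + B(-12)) = 1/(√(-20 + 19/(-20)) + 4*√(-12)*(4 - 1*(-12))) = 1/(√(-20 + 19*(-1/20)) + 4*(2*I*√3)*(4 + 12)) = 1/(√(-20 - 19/20) + 4*(2*I*√3)*16) = 1/(√(-419/20) + 128*I*√3) = 1/(I*√2095/10 + 128*I*√3) = 1/(128*I*√3 + I*√2095/10)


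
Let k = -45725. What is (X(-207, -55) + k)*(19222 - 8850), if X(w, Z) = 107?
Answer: -473149896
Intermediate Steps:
(X(-207, -55) + k)*(19222 - 8850) = (107 - 45725)*(19222 - 8850) = -45618*10372 = -473149896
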